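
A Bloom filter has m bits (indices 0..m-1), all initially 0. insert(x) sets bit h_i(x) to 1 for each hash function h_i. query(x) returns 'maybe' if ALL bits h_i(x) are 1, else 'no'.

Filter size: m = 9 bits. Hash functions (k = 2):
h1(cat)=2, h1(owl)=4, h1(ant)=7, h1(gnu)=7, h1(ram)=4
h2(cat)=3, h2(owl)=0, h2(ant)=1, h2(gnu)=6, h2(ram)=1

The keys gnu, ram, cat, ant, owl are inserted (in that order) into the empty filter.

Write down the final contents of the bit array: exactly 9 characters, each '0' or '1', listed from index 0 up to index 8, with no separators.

Start: bits=000000000
After insert 'gnu': sets bits 6 7 -> bits=000000110
After insert 'ram': sets bits 1 4 -> bits=010010110
After insert 'cat': sets bits 2 3 -> bits=011110110
After insert 'ant': sets bits 1 7 -> bits=011110110
After insert 'owl': sets bits 0 4 -> bits=111110110

Answer: 111110110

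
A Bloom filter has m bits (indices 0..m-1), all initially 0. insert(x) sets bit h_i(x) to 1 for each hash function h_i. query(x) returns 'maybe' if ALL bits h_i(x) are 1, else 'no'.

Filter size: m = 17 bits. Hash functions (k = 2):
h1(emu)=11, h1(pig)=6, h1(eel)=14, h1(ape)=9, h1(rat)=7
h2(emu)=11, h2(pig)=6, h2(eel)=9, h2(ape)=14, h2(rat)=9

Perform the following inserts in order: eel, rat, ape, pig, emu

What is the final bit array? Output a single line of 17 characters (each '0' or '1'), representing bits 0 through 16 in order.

Answer: 00000011010100100

Derivation:
Start: bits=00000000000000000
After insert 'eel': sets bits 9 14 -> bits=00000000010000100
After insert 'rat': sets bits 7 9 -> bits=00000001010000100
After insert 'ape': sets bits 9 14 -> bits=00000001010000100
After insert 'pig': sets bits 6 -> bits=00000011010000100
After insert 'emu': sets bits 11 -> bits=00000011010100100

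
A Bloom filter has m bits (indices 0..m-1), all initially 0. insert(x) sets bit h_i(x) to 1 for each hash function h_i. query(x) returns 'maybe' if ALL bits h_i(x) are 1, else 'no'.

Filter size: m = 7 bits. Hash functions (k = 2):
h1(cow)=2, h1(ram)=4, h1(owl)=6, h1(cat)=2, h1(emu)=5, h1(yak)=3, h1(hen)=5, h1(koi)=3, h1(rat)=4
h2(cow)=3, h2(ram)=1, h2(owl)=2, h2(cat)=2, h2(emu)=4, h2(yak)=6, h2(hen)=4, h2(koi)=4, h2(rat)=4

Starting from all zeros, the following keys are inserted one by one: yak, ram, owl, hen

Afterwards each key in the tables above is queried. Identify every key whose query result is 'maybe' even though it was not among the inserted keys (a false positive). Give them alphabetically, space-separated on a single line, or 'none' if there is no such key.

Answer: cat cow emu koi rat

Derivation:
Start: bits=0000000
After insert 'yak': sets bits 3 6 -> bits=0001001
After insert 'ram': sets bits 1 4 -> bits=0101101
After insert 'owl': sets bits 2 6 -> bits=0111101
After insert 'hen': sets bits 4 5 -> bits=0111111
Not inserted: cat cow emu koi rat — query each against bits=0111111:
query cat: checks bit2=1 (all 1) -> maybe => FALSE POSITIVE
query cow: checks bit2=1, bit3=1 (all 1) -> maybe => FALSE POSITIVE
query emu: checks bit4=1, bit5=1 (all 1) -> maybe => FALSE POSITIVE
query koi: checks bit3=1, bit4=1 (all 1) -> maybe => FALSE POSITIVE
query rat: checks bit4=1 (all 1) -> maybe => FALSE POSITIVE
False positives (alphabetical): cat cow emu koi rat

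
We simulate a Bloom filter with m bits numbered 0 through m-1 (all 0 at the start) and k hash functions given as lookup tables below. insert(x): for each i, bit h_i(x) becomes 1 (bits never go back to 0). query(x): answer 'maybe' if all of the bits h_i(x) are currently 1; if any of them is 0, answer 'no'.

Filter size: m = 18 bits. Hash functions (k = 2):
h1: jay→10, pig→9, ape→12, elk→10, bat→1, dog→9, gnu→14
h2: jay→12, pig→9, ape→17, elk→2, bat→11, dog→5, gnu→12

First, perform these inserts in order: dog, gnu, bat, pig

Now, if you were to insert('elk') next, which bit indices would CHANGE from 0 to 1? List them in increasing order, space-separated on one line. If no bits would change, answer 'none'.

Start: bits=000000000000000000
After insert 'dog': sets bits 5 9 -> bits=000001000100000000
After insert 'gnu': sets bits 12 14 -> bits=000001000100101000
After insert 'bat': sets bits 1 11 -> bits=010001000101101000
After insert 'pig': sets bits 9 -> bits=010001000101101000
insert 'elk' would touch bits 2 10; currently bit2=0, bit10=0
Bits that are 0 among those (would change 0->1): 2 10

Answer: 2 10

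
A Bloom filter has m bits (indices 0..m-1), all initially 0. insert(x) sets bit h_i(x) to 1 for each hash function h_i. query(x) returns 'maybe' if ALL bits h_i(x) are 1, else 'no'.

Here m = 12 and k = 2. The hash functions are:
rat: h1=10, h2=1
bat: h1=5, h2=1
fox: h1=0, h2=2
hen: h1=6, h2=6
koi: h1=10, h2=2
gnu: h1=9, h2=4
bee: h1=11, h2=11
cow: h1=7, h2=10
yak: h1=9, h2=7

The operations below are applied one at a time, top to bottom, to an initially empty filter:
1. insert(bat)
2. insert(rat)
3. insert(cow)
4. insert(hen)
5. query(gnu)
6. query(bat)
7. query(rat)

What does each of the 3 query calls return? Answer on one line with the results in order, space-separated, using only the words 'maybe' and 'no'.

Start: bits=000000000000
Op 1: insert bat -> sets bits 1 5 -> bits=010001000000
Op 2: insert rat -> sets bits 1 10 -> bits=010001000010
Op 3: insert cow -> sets bits 7 10 -> bits=010001010010
Op 4: insert hen -> sets bits 6 -> bits=010001110010
Op 5: query gnu -> checks bit4=0, bit9=0 (has a 0) -> no
Op 6: query bat -> checks bit1=1, bit5=1 (all 1) -> maybe
Op 7: query rat -> checks bit1=1, bit10=1 (all 1) -> maybe
Query results in order: no maybe maybe

Answer: no maybe maybe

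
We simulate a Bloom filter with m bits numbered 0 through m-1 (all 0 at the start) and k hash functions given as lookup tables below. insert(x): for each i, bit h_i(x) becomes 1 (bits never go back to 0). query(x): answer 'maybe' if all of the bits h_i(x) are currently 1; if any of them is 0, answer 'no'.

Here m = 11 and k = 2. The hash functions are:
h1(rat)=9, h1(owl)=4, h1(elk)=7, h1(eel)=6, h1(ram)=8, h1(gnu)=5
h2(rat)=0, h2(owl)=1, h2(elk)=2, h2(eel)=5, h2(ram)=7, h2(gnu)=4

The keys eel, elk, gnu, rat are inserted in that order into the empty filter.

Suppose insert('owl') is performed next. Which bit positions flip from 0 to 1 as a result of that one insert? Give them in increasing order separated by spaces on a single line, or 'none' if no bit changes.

Start: bits=00000000000
After insert 'eel': sets bits 5 6 -> bits=00000110000
After insert 'elk': sets bits 2 7 -> bits=00100111000
After insert 'gnu': sets bits 4 5 -> bits=00101111000
After insert 'rat': sets bits 0 9 -> bits=10101111010
insert 'owl' would touch bits 1 4; currently bit1=0, bit4=1
Bits that are 0 among those (would change 0->1): 1

Answer: 1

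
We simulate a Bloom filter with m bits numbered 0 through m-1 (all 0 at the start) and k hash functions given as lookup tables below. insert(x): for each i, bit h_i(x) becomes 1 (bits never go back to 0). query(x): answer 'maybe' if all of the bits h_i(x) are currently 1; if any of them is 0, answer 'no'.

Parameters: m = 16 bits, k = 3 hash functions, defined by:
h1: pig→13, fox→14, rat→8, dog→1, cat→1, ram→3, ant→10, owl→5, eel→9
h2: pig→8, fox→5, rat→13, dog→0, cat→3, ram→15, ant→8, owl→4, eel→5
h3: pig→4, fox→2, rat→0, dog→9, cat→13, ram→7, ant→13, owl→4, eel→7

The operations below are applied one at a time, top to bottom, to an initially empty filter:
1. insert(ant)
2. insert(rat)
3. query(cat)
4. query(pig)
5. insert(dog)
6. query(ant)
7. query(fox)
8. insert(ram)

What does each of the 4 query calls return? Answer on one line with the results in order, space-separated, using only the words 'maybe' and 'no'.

Start: bits=0000000000000000
Op 1: insert ant -> sets bits 8 10 13 -> bits=0000000010100100
Op 2: insert rat -> sets bits 0 8 13 -> bits=1000000010100100
Op 3: query cat -> checks bit1=0, bit3=0, bit13=1 (has a 0) -> no
Op 4: query pig -> checks bit4=0, bit8=1, bit13=1 (has a 0) -> no
Op 5: insert dog -> sets bits 0 1 9 -> bits=1100000011100100
Op 6: query ant -> checks bit8=1, bit10=1, bit13=1 (all 1) -> maybe
Op 7: query fox -> checks bit2=0, bit5=0, bit14=0 (has a 0) -> no
Op 8: insert ram -> sets bits 3 7 15 -> bits=1101000111100101
Query results in order: no no maybe no

Answer: no no maybe no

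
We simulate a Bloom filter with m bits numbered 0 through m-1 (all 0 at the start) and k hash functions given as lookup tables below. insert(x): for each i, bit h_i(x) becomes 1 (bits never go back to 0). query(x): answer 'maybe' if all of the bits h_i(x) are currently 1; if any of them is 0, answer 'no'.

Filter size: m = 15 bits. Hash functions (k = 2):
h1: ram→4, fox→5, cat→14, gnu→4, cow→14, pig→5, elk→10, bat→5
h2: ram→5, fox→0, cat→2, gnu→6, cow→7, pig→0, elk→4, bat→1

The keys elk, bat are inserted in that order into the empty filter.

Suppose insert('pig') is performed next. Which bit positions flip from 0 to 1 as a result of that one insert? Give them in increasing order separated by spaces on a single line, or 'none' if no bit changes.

Start: bits=000000000000000
After insert 'elk': sets bits 4 10 -> bits=000010000010000
After insert 'bat': sets bits 1 5 -> bits=010011000010000
insert 'pig' would touch bits 0 5; currently bit0=0, bit5=1
Bits that are 0 among those (would change 0->1): 0

Answer: 0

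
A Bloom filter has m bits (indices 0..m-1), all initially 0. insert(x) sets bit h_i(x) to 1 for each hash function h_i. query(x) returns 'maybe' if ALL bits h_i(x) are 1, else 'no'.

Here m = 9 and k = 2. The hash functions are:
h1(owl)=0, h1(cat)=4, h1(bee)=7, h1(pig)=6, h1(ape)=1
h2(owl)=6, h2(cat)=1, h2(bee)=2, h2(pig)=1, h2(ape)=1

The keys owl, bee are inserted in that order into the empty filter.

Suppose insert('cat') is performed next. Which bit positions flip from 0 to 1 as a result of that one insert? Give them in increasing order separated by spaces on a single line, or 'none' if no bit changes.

Answer: 1 4

Derivation:
Start: bits=000000000
After insert 'owl': sets bits 0 6 -> bits=100000100
After insert 'bee': sets bits 2 7 -> bits=101000110
insert 'cat' would touch bits 1 4; currently bit1=0, bit4=0
Bits that are 0 among those (would change 0->1): 1 4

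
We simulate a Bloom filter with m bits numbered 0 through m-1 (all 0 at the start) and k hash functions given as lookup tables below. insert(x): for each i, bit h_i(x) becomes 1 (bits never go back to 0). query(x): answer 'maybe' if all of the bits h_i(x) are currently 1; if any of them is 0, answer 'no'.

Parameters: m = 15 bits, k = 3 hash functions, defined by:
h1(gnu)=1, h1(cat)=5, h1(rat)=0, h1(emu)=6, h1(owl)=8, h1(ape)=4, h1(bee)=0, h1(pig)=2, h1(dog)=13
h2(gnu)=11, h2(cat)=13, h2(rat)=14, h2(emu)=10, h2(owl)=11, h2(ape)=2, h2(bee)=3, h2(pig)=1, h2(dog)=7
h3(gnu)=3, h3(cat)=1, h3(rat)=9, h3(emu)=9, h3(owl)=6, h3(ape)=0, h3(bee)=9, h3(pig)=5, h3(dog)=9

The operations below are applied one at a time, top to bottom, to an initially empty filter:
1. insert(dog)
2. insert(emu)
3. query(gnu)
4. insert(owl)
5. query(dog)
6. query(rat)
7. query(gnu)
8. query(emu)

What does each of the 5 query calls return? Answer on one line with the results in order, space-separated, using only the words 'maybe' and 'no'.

Start: bits=000000000000000
Op 1: insert dog -> sets bits 7 9 13 -> bits=000000010100010
Op 2: insert emu -> sets bits 6 9 10 -> bits=000000110110010
Op 3: query gnu -> checks bit1=0, bit3=0, bit11=0 (has a 0) -> no
Op 4: insert owl -> sets bits 6 8 11 -> bits=000000111111010
Op 5: query dog -> checks bit7=1, bit9=1, bit13=1 (all 1) -> maybe
Op 6: query rat -> checks bit0=0, bit9=1, bit14=0 (has a 0) -> no
Op 7: query gnu -> checks bit1=0, bit3=0, bit11=1 (has a 0) -> no
Op 8: query emu -> checks bit6=1, bit9=1, bit10=1 (all 1) -> maybe
Query results in order: no maybe no no maybe

Answer: no maybe no no maybe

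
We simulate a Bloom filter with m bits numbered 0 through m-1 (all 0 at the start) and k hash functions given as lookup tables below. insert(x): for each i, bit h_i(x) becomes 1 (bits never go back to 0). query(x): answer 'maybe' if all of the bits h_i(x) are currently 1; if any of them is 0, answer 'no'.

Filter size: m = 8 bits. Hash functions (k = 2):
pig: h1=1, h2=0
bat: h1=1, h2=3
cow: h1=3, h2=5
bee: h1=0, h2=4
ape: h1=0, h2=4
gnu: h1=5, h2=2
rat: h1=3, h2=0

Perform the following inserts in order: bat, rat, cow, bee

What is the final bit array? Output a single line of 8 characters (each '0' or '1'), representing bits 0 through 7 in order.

Answer: 11011100

Derivation:
Start: bits=00000000
After insert 'bat': sets bits 1 3 -> bits=01010000
After insert 'rat': sets bits 0 3 -> bits=11010000
After insert 'cow': sets bits 3 5 -> bits=11010100
After insert 'bee': sets bits 0 4 -> bits=11011100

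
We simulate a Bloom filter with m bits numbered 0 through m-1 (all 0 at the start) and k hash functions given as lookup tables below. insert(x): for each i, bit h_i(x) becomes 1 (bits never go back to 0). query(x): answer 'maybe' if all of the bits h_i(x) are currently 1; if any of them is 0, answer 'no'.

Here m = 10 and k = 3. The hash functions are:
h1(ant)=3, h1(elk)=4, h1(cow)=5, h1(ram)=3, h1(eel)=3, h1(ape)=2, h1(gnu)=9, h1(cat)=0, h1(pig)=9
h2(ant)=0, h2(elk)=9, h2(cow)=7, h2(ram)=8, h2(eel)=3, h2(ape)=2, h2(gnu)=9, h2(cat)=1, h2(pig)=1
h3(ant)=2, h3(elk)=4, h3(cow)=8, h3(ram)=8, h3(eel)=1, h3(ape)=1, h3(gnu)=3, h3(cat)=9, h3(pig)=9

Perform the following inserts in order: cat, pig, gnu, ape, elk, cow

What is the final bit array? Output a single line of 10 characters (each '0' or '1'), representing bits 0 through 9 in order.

Answer: 1111110111

Derivation:
Start: bits=0000000000
After insert 'cat': sets bits 0 1 9 -> bits=1100000001
After insert 'pig': sets bits 1 9 -> bits=1100000001
After insert 'gnu': sets bits 3 9 -> bits=1101000001
After insert 'ape': sets bits 1 2 -> bits=1111000001
After insert 'elk': sets bits 4 9 -> bits=1111100001
After insert 'cow': sets bits 5 7 8 -> bits=1111110111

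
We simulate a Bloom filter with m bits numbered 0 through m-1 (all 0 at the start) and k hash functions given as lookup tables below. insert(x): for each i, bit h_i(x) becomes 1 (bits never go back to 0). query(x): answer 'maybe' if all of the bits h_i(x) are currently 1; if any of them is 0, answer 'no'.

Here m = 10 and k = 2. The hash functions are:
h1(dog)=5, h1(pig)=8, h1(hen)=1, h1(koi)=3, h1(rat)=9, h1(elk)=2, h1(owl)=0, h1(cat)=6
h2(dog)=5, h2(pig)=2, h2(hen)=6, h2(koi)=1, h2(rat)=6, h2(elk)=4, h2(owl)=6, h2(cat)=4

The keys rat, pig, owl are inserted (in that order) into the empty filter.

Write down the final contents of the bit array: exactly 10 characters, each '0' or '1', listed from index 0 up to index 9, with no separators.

Start: bits=0000000000
After insert 'rat': sets bits 6 9 -> bits=0000001001
After insert 'pig': sets bits 2 8 -> bits=0010001011
After insert 'owl': sets bits 0 6 -> bits=1010001011

Answer: 1010001011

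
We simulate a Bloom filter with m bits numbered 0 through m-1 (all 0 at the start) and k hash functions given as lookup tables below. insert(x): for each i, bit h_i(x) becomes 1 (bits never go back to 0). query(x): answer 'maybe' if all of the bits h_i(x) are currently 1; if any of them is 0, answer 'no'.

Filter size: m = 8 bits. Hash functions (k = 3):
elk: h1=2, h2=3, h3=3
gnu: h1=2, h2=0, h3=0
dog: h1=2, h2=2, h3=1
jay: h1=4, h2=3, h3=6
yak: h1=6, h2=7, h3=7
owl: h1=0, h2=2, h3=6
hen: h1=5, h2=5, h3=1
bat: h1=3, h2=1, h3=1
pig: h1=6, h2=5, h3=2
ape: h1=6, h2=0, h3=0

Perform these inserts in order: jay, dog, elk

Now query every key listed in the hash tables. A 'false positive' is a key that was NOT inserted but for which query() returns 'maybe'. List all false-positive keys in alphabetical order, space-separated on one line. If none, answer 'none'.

Start: bits=00000000
After insert 'jay': sets bits 3 4 6 -> bits=00011010
After insert 'dog': sets bits 1 2 -> bits=01111010
After insert 'elk': sets bits 2 3 -> bits=01111010
Not inserted: ape bat gnu hen owl pig yak — query each against bits=01111010:
query ape: checks bit0=0, bit6=1 (has a 0) -> no => not a false positive
query bat: checks bit1=1, bit3=1 (all 1) -> maybe => FALSE POSITIVE
query gnu: checks bit0=0, bit2=1 (has a 0) -> no => not a false positive
query hen: checks bit1=1, bit5=0 (has a 0) -> no => not a false positive
query owl: checks bit0=0, bit2=1, bit6=1 (has a 0) -> no => not a false positive
query pig: checks bit2=1, bit5=0, bit6=1 (has a 0) -> no => not a false positive
query yak: checks bit6=1, bit7=0 (has a 0) -> no => not a false positive
False positives (alphabetical): bat

Answer: bat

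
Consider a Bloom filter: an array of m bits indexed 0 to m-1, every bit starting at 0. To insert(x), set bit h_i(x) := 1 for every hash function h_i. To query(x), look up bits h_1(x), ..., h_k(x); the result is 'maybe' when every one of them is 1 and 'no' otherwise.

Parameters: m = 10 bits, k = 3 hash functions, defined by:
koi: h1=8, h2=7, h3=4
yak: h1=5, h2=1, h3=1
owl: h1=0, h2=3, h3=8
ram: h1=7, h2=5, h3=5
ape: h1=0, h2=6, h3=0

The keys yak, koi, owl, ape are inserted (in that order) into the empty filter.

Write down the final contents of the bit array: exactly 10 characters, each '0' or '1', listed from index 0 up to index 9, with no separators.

Answer: 1101111110

Derivation:
Start: bits=0000000000
After insert 'yak': sets bits 1 5 -> bits=0100010000
After insert 'koi': sets bits 4 7 8 -> bits=0100110110
After insert 'owl': sets bits 0 3 8 -> bits=1101110110
After insert 'ape': sets bits 0 6 -> bits=1101111110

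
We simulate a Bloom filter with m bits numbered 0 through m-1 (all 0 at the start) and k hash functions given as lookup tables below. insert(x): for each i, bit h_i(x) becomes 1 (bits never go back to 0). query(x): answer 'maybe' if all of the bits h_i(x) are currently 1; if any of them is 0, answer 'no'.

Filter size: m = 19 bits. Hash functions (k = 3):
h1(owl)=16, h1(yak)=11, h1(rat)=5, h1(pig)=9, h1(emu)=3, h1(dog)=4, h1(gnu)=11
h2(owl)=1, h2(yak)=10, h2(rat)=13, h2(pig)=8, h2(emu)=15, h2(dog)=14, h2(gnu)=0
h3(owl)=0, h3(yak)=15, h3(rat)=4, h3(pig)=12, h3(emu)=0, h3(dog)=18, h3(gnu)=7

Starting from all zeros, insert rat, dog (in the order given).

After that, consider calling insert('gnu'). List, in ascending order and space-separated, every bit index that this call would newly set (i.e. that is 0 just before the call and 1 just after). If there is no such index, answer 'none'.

Answer: 0 7 11

Derivation:
Start: bits=0000000000000000000
After insert 'rat': sets bits 4 5 13 -> bits=0000110000000100000
After insert 'dog': sets bits 4 14 18 -> bits=0000110000000110001
insert 'gnu' would touch bits 0 7 11; currently bit0=0, bit7=0, bit11=0
Bits that are 0 among those (would change 0->1): 0 7 11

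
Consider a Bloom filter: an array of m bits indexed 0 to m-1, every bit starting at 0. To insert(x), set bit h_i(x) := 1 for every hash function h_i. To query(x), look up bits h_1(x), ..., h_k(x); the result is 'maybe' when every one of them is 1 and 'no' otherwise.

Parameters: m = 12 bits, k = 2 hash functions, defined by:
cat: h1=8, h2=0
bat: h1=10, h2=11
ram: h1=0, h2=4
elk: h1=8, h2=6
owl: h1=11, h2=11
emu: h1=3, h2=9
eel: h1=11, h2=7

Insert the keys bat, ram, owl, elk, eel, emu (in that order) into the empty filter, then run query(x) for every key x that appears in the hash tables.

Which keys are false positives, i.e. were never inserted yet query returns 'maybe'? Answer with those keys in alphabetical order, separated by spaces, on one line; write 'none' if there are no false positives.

Start: bits=000000000000
After insert 'bat': sets bits 10 11 -> bits=000000000011
After insert 'ram': sets bits 0 4 -> bits=100010000011
After insert 'owl': sets bits 11 -> bits=100010000011
After insert 'elk': sets bits 6 8 -> bits=100010101011
After insert 'eel': sets bits 7 11 -> bits=100010111011
After insert 'emu': sets bits 3 9 -> bits=100110111111
Not inserted: cat — query each against bits=100110111111:
query cat: checks bit0=1, bit8=1 (all 1) -> maybe => FALSE POSITIVE
False positives (alphabetical): cat

Answer: cat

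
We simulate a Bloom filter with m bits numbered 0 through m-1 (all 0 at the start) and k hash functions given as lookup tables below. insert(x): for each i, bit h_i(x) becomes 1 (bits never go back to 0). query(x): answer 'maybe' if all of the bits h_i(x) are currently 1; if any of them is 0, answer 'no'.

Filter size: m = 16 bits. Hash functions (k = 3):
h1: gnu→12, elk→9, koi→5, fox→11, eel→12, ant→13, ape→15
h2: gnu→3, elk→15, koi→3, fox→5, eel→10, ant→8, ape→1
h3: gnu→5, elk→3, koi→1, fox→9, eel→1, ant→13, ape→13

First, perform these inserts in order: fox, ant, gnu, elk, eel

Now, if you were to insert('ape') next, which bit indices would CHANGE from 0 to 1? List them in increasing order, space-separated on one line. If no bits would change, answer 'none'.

Start: bits=0000000000000000
After insert 'fox': sets bits 5 9 11 -> bits=0000010001010000
After insert 'ant': sets bits 8 13 -> bits=0000010011010100
After insert 'gnu': sets bits 3 5 12 -> bits=0001010011011100
After insert 'elk': sets bits 3 9 15 -> bits=0001010011011101
After insert 'eel': sets bits 1 10 12 -> bits=0101010011111101
insert 'ape' would touch bits 1 13 15; currently bit1=1, bit13=1, bit15=1
Bits that are 0 among those (would change 0->1): none

Answer: none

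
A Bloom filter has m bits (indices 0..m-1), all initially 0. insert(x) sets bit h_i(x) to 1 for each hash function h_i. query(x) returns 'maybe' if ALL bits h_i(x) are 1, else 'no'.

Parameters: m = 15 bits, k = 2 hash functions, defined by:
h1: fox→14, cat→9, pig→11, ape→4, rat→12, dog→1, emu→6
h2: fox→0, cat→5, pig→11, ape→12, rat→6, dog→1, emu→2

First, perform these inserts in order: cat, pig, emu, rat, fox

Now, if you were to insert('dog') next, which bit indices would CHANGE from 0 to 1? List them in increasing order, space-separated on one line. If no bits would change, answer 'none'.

Answer: 1

Derivation:
Start: bits=000000000000000
After insert 'cat': sets bits 5 9 -> bits=000001000100000
After insert 'pig': sets bits 11 -> bits=000001000101000
After insert 'emu': sets bits 2 6 -> bits=001001100101000
After insert 'rat': sets bits 6 12 -> bits=001001100101100
After insert 'fox': sets bits 0 14 -> bits=101001100101101
insert 'dog' would touch bits 1; currently bit1=0
Bits that are 0 among those (would change 0->1): 1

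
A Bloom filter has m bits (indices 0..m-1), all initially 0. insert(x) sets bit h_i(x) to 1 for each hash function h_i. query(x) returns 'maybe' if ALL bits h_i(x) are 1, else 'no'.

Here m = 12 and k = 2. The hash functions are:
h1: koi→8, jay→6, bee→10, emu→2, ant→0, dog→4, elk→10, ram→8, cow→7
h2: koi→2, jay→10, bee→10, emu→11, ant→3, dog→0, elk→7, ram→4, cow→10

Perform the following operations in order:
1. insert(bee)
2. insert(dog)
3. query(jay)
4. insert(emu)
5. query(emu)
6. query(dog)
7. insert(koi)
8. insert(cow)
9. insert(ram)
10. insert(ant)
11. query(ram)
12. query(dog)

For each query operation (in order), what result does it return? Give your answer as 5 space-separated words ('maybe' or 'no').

Start: bits=000000000000
Op 1: insert bee -> sets bits 10 -> bits=000000000010
Op 2: insert dog -> sets bits 0 4 -> bits=100010000010
Op 3: query jay -> checks bit6=0, bit10=1 (has a 0) -> no
Op 4: insert emu -> sets bits 2 11 -> bits=101010000011
Op 5: query emu -> checks bit2=1, bit11=1 (all 1) -> maybe
Op 6: query dog -> checks bit0=1, bit4=1 (all 1) -> maybe
Op 7: insert koi -> sets bits 2 8 -> bits=101010001011
Op 8: insert cow -> sets bits 7 10 -> bits=101010011011
Op 9: insert ram -> sets bits 4 8 -> bits=101010011011
Op 10: insert ant -> sets bits 0 3 -> bits=101110011011
Op 11: query ram -> checks bit4=1, bit8=1 (all 1) -> maybe
Op 12: query dog -> checks bit0=1, bit4=1 (all 1) -> maybe
Query results in order: no maybe maybe maybe maybe

Answer: no maybe maybe maybe maybe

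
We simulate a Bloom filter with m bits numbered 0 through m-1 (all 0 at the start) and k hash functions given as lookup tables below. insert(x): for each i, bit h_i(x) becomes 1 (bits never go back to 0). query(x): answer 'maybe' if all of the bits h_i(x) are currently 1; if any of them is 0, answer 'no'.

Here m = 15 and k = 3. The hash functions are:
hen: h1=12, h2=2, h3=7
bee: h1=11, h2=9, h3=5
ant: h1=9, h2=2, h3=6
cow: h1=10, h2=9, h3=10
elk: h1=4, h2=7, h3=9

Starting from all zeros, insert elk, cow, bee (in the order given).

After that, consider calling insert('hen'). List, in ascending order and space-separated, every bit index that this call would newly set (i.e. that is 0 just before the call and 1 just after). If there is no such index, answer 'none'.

Start: bits=000000000000000
After insert 'elk': sets bits 4 7 9 -> bits=000010010100000
After insert 'cow': sets bits 9 10 -> bits=000010010110000
After insert 'bee': sets bits 5 9 11 -> bits=000011010111000
insert 'hen' would touch bits 2 7 12; currently bit2=0, bit7=1, bit12=0
Bits that are 0 among those (would change 0->1): 2 12

Answer: 2 12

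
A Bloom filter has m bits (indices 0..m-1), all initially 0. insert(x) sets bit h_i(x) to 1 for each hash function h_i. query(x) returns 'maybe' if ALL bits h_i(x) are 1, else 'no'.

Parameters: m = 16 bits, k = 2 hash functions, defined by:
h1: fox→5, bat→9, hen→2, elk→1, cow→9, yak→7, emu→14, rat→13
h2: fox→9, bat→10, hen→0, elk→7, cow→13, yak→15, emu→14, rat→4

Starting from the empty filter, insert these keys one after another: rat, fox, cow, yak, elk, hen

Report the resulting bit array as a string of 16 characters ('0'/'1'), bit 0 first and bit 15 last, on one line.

Start: bits=0000000000000000
After insert 'rat': sets bits 4 13 -> bits=0000100000000100
After insert 'fox': sets bits 5 9 -> bits=0000110001000100
After insert 'cow': sets bits 9 13 -> bits=0000110001000100
After insert 'yak': sets bits 7 15 -> bits=0000110101000101
After insert 'elk': sets bits 1 7 -> bits=0100110101000101
After insert 'hen': sets bits 0 2 -> bits=1110110101000101

Answer: 1110110101000101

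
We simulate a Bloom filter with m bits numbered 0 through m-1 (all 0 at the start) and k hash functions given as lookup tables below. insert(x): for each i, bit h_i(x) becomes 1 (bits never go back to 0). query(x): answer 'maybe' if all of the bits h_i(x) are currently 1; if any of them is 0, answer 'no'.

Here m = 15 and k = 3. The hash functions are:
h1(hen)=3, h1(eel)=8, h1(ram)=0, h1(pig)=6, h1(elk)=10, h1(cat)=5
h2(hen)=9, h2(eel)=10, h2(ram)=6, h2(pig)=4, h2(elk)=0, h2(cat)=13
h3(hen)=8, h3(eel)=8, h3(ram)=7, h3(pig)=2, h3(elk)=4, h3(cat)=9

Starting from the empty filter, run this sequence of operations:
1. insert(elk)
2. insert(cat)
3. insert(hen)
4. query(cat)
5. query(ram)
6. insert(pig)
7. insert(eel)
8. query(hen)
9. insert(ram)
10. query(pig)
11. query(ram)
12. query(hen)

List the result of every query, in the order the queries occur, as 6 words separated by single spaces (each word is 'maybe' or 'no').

Start: bits=000000000000000
Op 1: insert elk -> sets bits 0 4 10 -> bits=100010000010000
Op 2: insert cat -> sets bits 5 9 13 -> bits=100011000110010
Op 3: insert hen -> sets bits 3 8 9 -> bits=100111001110010
Op 4: query cat -> checks bit5=1, bit9=1, bit13=1 (all 1) -> maybe
Op 5: query ram -> checks bit0=1, bit6=0, bit7=0 (has a 0) -> no
Op 6: insert pig -> sets bits 2 4 6 -> bits=101111101110010
Op 7: insert eel -> sets bits 8 10 -> bits=101111101110010
Op 8: query hen -> checks bit3=1, bit8=1, bit9=1 (all 1) -> maybe
Op 9: insert ram -> sets bits 0 6 7 -> bits=101111111110010
Op 10: query pig -> checks bit2=1, bit4=1, bit6=1 (all 1) -> maybe
Op 11: query ram -> checks bit0=1, bit6=1, bit7=1 (all 1) -> maybe
Op 12: query hen -> checks bit3=1, bit8=1, bit9=1 (all 1) -> maybe
Query results in order: maybe no maybe maybe maybe maybe

Answer: maybe no maybe maybe maybe maybe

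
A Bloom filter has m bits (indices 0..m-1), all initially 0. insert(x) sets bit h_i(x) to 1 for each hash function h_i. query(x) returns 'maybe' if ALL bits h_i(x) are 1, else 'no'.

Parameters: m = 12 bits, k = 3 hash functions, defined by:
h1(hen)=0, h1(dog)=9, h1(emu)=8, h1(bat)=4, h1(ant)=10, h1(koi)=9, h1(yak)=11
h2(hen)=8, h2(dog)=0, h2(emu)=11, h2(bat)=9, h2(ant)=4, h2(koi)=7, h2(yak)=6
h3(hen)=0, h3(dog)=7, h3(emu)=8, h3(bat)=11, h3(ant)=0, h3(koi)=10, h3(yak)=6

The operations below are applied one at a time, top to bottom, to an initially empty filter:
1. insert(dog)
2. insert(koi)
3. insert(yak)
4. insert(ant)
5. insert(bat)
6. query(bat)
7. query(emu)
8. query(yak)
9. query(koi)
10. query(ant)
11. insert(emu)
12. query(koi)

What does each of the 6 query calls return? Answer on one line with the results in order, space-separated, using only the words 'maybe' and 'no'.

Start: bits=000000000000
Op 1: insert dog -> sets bits 0 7 9 -> bits=100000010100
Op 2: insert koi -> sets bits 7 9 10 -> bits=100000010110
Op 3: insert yak -> sets bits 6 11 -> bits=100000110111
Op 4: insert ant -> sets bits 0 4 10 -> bits=100010110111
Op 5: insert bat -> sets bits 4 9 11 -> bits=100010110111
Op 6: query bat -> checks bit4=1, bit9=1, bit11=1 (all 1) -> maybe
Op 7: query emu -> checks bit8=0, bit11=1 (has a 0) -> no
Op 8: query yak -> checks bit6=1, bit11=1 (all 1) -> maybe
Op 9: query koi -> checks bit7=1, bit9=1, bit10=1 (all 1) -> maybe
Op 10: query ant -> checks bit0=1, bit4=1, bit10=1 (all 1) -> maybe
Op 11: insert emu -> sets bits 8 11 -> bits=100010111111
Op 12: query koi -> checks bit7=1, bit9=1, bit10=1 (all 1) -> maybe
Query results in order: maybe no maybe maybe maybe maybe

Answer: maybe no maybe maybe maybe maybe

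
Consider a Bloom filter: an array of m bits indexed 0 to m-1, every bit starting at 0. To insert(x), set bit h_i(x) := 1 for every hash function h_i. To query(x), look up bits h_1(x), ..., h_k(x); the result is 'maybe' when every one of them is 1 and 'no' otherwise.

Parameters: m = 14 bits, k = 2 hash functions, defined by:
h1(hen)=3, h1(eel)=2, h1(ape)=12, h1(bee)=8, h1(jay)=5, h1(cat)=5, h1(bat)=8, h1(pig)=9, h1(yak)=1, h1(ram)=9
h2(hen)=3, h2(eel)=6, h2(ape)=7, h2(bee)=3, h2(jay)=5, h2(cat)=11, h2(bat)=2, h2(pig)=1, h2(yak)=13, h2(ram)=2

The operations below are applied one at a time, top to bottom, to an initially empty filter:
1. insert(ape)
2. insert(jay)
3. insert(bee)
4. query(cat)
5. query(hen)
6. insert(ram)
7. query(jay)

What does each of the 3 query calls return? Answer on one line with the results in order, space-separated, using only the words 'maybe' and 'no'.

Answer: no maybe maybe

Derivation:
Start: bits=00000000000000
Op 1: insert ape -> sets bits 7 12 -> bits=00000001000010
Op 2: insert jay -> sets bits 5 -> bits=00000101000010
Op 3: insert bee -> sets bits 3 8 -> bits=00010101100010
Op 4: query cat -> checks bit5=1, bit11=0 (has a 0) -> no
Op 5: query hen -> checks bit3=1 (all 1) -> maybe
Op 6: insert ram -> sets bits 2 9 -> bits=00110101110010
Op 7: query jay -> checks bit5=1 (all 1) -> maybe
Query results in order: no maybe maybe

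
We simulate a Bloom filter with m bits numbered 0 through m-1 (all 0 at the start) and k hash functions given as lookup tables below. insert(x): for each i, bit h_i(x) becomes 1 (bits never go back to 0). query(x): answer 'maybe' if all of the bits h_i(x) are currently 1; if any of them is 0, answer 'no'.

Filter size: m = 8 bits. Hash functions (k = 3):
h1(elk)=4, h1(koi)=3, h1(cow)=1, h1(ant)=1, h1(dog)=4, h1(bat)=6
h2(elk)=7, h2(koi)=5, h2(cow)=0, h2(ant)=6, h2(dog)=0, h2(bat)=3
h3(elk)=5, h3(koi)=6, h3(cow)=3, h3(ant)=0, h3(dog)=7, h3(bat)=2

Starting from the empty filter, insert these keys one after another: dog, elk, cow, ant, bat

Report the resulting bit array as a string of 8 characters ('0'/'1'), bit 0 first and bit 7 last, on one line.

Start: bits=00000000
After insert 'dog': sets bits 0 4 7 -> bits=10001001
After insert 'elk': sets bits 4 5 7 -> bits=10001101
After insert 'cow': sets bits 0 1 3 -> bits=11011101
After insert 'ant': sets bits 0 1 6 -> bits=11011111
After insert 'bat': sets bits 2 3 6 -> bits=11111111

Answer: 11111111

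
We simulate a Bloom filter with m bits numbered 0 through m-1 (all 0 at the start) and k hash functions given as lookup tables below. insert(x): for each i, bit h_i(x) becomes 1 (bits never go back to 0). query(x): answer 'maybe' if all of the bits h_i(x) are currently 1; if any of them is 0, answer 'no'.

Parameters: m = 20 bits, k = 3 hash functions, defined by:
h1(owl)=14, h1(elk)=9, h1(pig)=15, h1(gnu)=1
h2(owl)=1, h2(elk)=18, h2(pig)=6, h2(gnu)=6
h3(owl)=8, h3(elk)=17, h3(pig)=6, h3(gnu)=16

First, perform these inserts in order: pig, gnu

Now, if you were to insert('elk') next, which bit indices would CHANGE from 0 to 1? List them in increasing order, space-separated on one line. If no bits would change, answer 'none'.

Start: bits=00000000000000000000
After insert 'pig': sets bits 6 15 -> bits=00000010000000010000
After insert 'gnu': sets bits 1 6 16 -> bits=01000010000000011000
insert 'elk' would touch bits 9 17 18; currently bit9=0, bit17=0, bit18=0
Bits that are 0 among those (would change 0->1): 9 17 18

Answer: 9 17 18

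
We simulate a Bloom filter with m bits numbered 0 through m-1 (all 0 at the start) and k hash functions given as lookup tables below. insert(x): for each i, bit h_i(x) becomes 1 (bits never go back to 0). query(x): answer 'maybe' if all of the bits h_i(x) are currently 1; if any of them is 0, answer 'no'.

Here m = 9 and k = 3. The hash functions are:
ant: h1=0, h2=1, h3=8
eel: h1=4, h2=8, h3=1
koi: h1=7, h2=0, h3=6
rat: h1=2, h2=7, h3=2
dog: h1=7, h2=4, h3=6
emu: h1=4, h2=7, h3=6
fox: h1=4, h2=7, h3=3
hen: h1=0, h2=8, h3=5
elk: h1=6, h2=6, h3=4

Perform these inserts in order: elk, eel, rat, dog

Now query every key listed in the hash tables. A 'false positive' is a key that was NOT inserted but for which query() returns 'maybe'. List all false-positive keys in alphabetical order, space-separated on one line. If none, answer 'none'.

Start: bits=000000000
After insert 'elk': sets bits 4 6 -> bits=000010100
After insert 'eel': sets bits 1 4 8 -> bits=010010101
After insert 'rat': sets bits 2 7 -> bits=011010111
After insert 'dog': sets bits 4 6 7 -> bits=011010111
Not inserted: ant emu fox hen koi — query each against bits=011010111:
query ant: checks bit0=0, bit1=1, bit8=1 (has a 0) -> no => not a false positive
query emu: checks bit4=1, bit6=1, bit7=1 (all 1) -> maybe => FALSE POSITIVE
query fox: checks bit3=0, bit4=1, bit7=1 (has a 0) -> no => not a false positive
query hen: checks bit0=0, bit5=0, bit8=1 (has a 0) -> no => not a false positive
query koi: checks bit0=0, bit6=1, bit7=1 (has a 0) -> no => not a false positive
False positives (alphabetical): emu

Answer: emu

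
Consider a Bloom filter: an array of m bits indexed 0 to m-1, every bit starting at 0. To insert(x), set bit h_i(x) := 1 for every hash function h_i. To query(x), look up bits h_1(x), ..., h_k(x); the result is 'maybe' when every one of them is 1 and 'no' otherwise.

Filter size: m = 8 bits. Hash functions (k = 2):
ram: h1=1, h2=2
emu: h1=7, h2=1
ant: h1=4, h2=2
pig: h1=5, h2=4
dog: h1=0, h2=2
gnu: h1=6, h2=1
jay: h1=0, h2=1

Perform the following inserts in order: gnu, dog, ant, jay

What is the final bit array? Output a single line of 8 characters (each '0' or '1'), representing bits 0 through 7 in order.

Start: bits=00000000
After insert 'gnu': sets bits 1 6 -> bits=01000010
After insert 'dog': sets bits 0 2 -> bits=11100010
After insert 'ant': sets bits 2 4 -> bits=11101010
After insert 'jay': sets bits 0 1 -> bits=11101010

Answer: 11101010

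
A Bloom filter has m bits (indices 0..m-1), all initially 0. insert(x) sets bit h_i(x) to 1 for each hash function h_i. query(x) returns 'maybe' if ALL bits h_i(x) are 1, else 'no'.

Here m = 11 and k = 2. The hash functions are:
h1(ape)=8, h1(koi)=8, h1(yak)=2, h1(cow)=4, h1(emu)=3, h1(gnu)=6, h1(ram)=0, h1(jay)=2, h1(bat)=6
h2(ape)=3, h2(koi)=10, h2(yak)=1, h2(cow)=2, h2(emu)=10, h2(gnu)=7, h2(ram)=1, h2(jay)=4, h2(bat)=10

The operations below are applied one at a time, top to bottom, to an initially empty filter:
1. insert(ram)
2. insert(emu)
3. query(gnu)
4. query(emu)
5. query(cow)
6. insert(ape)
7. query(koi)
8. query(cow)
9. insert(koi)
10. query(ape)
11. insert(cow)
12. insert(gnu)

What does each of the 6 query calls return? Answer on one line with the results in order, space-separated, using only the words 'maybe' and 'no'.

Answer: no maybe no maybe no maybe

Derivation:
Start: bits=00000000000
Op 1: insert ram -> sets bits 0 1 -> bits=11000000000
Op 2: insert emu -> sets bits 3 10 -> bits=11010000001
Op 3: query gnu -> checks bit6=0, bit7=0 (has a 0) -> no
Op 4: query emu -> checks bit3=1, bit10=1 (all 1) -> maybe
Op 5: query cow -> checks bit2=0, bit4=0 (has a 0) -> no
Op 6: insert ape -> sets bits 3 8 -> bits=11010000101
Op 7: query koi -> checks bit8=1, bit10=1 (all 1) -> maybe
Op 8: query cow -> checks bit2=0, bit4=0 (has a 0) -> no
Op 9: insert koi -> sets bits 8 10 -> bits=11010000101
Op 10: query ape -> checks bit3=1, bit8=1 (all 1) -> maybe
Op 11: insert cow -> sets bits 2 4 -> bits=11111000101
Op 12: insert gnu -> sets bits 6 7 -> bits=11111011101
Query results in order: no maybe no maybe no maybe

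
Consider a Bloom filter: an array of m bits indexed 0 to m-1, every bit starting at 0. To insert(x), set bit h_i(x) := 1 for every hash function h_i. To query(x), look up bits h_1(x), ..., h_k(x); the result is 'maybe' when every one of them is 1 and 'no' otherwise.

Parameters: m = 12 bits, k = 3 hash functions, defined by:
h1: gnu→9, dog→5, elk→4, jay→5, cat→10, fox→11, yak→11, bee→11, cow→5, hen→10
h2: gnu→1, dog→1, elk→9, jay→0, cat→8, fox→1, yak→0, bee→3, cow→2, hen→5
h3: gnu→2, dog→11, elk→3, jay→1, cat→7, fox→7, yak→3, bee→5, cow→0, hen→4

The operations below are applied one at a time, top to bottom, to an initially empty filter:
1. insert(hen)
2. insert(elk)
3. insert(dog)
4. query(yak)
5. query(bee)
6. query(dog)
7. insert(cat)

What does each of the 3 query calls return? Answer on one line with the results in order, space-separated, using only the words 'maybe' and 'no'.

Answer: no maybe maybe

Derivation:
Start: bits=000000000000
Op 1: insert hen -> sets bits 4 5 10 -> bits=000011000010
Op 2: insert elk -> sets bits 3 4 9 -> bits=000111000110
Op 3: insert dog -> sets bits 1 5 11 -> bits=010111000111
Op 4: query yak -> checks bit0=0, bit3=1, bit11=1 (has a 0) -> no
Op 5: query bee -> checks bit3=1, bit5=1, bit11=1 (all 1) -> maybe
Op 6: query dog -> checks bit1=1, bit5=1, bit11=1 (all 1) -> maybe
Op 7: insert cat -> sets bits 7 8 10 -> bits=010111011111
Query results in order: no maybe maybe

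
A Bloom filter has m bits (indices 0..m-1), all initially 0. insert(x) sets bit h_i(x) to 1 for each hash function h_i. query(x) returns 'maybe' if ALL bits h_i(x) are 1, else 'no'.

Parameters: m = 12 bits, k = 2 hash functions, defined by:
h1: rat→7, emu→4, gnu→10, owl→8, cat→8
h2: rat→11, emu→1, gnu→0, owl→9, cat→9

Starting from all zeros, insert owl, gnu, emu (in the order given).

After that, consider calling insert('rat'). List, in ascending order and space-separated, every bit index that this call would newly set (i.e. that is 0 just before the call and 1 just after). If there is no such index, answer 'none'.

Answer: 7 11

Derivation:
Start: bits=000000000000
After insert 'owl': sets bits 8 9 -> bits=000000001100
After insert 'gnu': sets bits 0 10 -> bits=100000001110
After insert 'emu': sets bits 1 4 -> bits=110010001110
insert 'rat' would touch bits 7 11; currently bit7=0, bit11=0
Bits that are 0 among those (would change 0->1): 7 11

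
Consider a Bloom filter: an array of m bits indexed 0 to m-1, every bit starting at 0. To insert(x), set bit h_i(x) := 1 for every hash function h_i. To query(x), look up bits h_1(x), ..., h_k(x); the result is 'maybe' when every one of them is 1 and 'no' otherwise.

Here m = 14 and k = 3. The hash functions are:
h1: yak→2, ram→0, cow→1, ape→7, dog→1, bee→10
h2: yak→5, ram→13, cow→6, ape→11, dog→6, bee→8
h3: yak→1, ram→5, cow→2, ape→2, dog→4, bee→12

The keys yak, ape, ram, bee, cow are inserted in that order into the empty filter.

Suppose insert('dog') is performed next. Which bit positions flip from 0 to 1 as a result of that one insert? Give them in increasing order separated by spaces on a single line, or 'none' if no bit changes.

Start: bits=00000000000000
After insert 'yak': sets bits 1 2 5 -> bits=01100100000000
After insert 'ape': sets bits 2 7 11 -> bits=01100101000100
After insert 'ram': sets bits 0 5 13 -> bits=11100101000101
After insert 'bee': sets bits 8 10 12 -> bits=11100101101111
After insert 'cow': sets bits 1 2 6 -> bits=11100111101111
insert 'dog' would touch bits 1 4 6; currently bit1=1, bit4=0, bit6=1
Bits that are 0 among those (would change 0->1): 4

Answer: 4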